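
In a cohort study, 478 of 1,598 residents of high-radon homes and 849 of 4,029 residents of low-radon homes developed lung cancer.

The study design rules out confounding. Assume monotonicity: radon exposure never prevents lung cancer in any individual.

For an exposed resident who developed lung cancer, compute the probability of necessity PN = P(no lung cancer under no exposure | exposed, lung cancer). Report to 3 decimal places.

p₁ = P(outcome | exposed) = 478/1598 = 0.29912
p₀ = P(outcome | unexposed) = 849/4029 = 0.21072
Under exogeneity and monotonicity, PN = (p₁ − p₀) / p₁.
PN = (0.29912 − 0.21072) / 0.29912 = 0.088402 / 0.29912 ≈ 0.2955

PN ≈ 0.296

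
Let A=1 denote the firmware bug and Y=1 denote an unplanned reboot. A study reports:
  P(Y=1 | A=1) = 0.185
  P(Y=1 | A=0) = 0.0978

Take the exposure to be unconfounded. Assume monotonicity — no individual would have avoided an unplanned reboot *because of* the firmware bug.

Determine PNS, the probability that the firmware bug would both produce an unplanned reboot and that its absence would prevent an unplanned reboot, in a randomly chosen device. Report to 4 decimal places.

PNS ≈ 0.0872

Let p₁ = 0.185, p₀ = 0.0978.
Under exogeneity and monotonicity, PNS = p₁ − p₀.
PNS = 0.185 − 0.0978 = 0.0872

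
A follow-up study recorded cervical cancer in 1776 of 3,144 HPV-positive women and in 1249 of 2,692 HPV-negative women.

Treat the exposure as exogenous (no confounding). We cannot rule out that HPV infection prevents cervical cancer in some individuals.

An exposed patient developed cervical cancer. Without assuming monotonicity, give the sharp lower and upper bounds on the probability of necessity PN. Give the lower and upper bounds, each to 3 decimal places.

p₁ = P(outcome | exposed) = 1776/3144 = 0.56489
p₀ = P(outcome | unexposed) = 1249/2692 = 0.46397
Under exogeneity alone the bounds on PN are max{0,(p₁−p₀)/p₁} ≤ PN ≤ min{1,(1−p₀)/p₁}.
  lower = (p₁ − p₀)/p₁ = 0.10092 / 0.56489 ≈ 0.1787
  upper = min{1, (1 − p₀)/p₁} = 0.53603 / 0.56489 ≈ 0.9489

0.179 ≤ PN ≤ 0.949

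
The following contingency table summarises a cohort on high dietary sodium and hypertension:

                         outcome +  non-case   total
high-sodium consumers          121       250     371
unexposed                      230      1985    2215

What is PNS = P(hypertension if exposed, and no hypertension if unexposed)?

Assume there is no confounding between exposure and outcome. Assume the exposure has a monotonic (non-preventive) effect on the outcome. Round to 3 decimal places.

p₁ = P(outcome | exposed) = 121/371 = 0.32615
p₀ = P(outcome | unexposed) = 230/2215 = 0.10384
Under exogeneity and monotonicity, PNS = p₁ − p₀.
PNS = 0.32615 − 0.10384 = 0.22231

PNS ≈ 0.222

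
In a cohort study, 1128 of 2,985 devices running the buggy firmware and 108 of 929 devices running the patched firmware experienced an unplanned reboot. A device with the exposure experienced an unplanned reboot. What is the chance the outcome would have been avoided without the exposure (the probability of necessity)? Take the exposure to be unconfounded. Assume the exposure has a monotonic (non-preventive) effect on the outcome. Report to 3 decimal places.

PN ≈ 0.692

p₁ = P(outcome | exposed) = 1128/2985 = 0.37789
p₀ = P(outcome | unexposed) = 108/929 = 0.11625
Under exogeneity and monotonicity, PN = (p₁ − p₀) / p₁.
PN = (0.37789 − 0.11625) / 0.37789 = 0.26164 / 0.37789 ≈ 0.6924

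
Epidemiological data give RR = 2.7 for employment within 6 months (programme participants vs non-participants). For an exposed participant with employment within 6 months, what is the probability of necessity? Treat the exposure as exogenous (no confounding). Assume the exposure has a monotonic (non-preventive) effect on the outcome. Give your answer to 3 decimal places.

PN ≈ 0.630

Under exogeneity and monotonicity, PN = (RR − 1) / RR = 1 − 1/RR.
PN = (2.7 − 1) / 2.7 = 1.7 / 2.7 ≈ 0.6296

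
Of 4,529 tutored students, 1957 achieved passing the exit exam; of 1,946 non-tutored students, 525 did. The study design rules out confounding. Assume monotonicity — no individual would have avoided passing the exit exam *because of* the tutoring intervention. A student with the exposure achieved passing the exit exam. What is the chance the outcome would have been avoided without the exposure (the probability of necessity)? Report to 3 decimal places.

PN ≈ 0.376

p₁ = P(outcome | exposed) = 1957/4529 = 0.4321
p₀ = P(outcome | unexposed) = 525/1946 = 0.26978
Under exogeneity and monotonicity, PN = (p₁ − p₀) / p₁.
PN = (0.4321 − 0.26978) / 0.4321 = 0.16232 / 0.4321 ≈ 0.3757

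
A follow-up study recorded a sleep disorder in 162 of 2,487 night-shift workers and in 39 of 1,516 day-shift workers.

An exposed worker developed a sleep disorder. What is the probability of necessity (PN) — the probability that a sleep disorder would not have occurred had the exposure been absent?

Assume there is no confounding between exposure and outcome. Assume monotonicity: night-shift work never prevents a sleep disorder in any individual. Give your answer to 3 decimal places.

p₁ = P(outcome | exposed) = 162/2487 = 0.065139
p₀ = P(outcome | unexposed) = 39/1516 = 0.025726
Under exogeneity and monotonicity, PN = (p₁ − p₀) / p₁.
PN = (0.065139 − 0.025726) / 0.065139 = 0.039413 / 0.065139 ≈ 0.6051

PN ≈ 0.605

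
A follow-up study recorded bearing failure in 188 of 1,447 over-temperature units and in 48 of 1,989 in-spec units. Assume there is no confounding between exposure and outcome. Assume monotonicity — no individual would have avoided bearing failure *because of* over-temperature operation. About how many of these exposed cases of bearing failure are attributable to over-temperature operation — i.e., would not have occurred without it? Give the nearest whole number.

p₁ = P(outcome | exposed) = 188/1447 = 0.12992
p₀ = P(outcome | unexposed) = 48/1989 = 0.024133
PN = (p₁ − p₀)/p₁ = (0.12992 − 0.024133) / 0.12992 ≈ 0.81425.
Attributable cases ≈ PN × (exposed cases) = 0.81425 × 188 ≈ 153.08.

about 153 cases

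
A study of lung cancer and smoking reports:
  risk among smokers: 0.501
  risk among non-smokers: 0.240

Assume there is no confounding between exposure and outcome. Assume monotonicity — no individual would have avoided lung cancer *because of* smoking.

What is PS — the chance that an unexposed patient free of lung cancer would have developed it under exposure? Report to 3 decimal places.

Let p₁ = 0.501, p₀ = 0.24.
Under exogeneity and monotonicity, PS = (p₁ − p₀) / (1 − p₀).
PS = (0.501 − 0.24) / (1 − 0.24) = 0.261 / 0.76 ≈ 0.3434

PS ≈ 0.343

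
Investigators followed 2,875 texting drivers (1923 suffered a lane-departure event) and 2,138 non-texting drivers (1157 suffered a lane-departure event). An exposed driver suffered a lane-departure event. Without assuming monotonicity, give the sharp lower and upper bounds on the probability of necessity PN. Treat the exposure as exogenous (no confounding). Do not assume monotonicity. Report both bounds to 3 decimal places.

0.191 ≤ PN ≤ 0.686

p₁ = P(outcome | exposed) = 1923/2875 = 0.66887
p₀ = P(outcome | unexposed) = 1157/2138 = 0.54116
Under exogeneity alone the bounds on PN are max{0,(p₁−p₀)/p₁} ≤ PN ≤ min{1,(1−p₀)/p₁}.
  lower = (p₁ − p₀)/p₁ = 0.12771 / 0.66887 ≈ 0.1909
  upper = min{1, (1 − p₀)/p₁} = 0.45884 / 0.66887 ≈ 0.6860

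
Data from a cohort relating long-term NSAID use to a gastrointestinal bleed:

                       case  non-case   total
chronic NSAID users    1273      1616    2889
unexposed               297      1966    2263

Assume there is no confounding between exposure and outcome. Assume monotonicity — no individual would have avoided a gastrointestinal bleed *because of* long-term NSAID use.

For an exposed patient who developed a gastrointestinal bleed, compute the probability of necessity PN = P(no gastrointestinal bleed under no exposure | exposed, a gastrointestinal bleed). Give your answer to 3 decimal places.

PN ≈ 0.702

p₁ = P(outcome | exposed) = 1273/2889 = 0.44064
p₀ = P(outcome | unexposed) = 297/2263 = 0.13124
Under exogeneity and monotonicity, PN = (p₁ − p₀)/p₁.
PN = (0.44064 − 0.13124) / 0.44064 ≈ 0.7022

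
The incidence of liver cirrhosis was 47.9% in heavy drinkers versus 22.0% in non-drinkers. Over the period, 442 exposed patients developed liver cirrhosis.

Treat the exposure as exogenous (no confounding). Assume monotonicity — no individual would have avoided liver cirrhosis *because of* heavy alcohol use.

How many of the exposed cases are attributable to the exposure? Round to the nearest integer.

about 239 cases

p₁ = 0.479, p₀ = 0.22.
PN = (p₁ − p₀)/p₁ = (0.479 − 0.22) / 0.479 ≈ 0.54071.
Attributable cases ≈ PN × (exposed cases) = 0.54071 × 442 ≈ 238.99.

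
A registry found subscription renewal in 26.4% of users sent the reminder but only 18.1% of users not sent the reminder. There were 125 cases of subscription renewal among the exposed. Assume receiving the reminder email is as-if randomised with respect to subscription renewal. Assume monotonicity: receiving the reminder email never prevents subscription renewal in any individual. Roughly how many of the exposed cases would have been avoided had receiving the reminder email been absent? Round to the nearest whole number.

about 39 cases

p₁ = 0.264, p₀ = 0.181.
PN = (p₁ − p₀)/p₁ = (0.264 − 0.181) / 0.264 ≈ 0.31439.
Attributable cases ≈ PN × (exposed cases) = 0.31439 × 125 ≈ 39.30.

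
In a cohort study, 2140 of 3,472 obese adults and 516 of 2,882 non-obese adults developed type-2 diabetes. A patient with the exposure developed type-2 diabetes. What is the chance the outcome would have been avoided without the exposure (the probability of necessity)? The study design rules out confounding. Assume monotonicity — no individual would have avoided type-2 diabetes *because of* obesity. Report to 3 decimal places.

PN ≈ 0.710

p₁ = P(outcome | exposed) = 2140/3472 = 0.61636
p₀ = P(outcome | unexposed) = 516/2882 = 0.17904
Under exogeneity and monotonicity, PN = (p₁ − p₀) / p₁.
PN = (0.61636 − 0.17904) / 0.61636 = 0.43732 / 0.61636 ≈ 0.7095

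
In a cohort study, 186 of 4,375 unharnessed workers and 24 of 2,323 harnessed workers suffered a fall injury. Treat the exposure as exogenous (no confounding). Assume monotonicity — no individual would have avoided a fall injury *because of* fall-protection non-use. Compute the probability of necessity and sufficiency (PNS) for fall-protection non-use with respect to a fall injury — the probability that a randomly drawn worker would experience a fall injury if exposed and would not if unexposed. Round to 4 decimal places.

p₁ = P(outcome | exposed) = 186/4375 = 0.042514
p₀ = P(outcome | unexposed) = 24/2323 = 0.010331
Under exogeneity and monotonicity, PNS = p₁ − p₀.
PNS = 0.042514 − 0.010331 = 0.032183

PNS ≈ 0.0322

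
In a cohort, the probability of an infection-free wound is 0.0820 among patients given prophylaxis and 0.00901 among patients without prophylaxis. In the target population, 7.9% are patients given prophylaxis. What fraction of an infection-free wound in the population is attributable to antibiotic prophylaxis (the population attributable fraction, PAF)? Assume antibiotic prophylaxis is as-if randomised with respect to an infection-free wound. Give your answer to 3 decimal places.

PAF ≈ 0.390

Let p₁ = 0.082, p₀ = 0.00901.
Overall risk P(Y=1) = π·p₁ + (1−π)·p₀ = 0.079×0.082 + 0.921×0.00901 = 0.014776.
Under exogeneity, PAF = [P(Y=1) − p₀] / P(Y=1).
PAF = (0.014776 − 0.00901) / 0.014776 ≈ 0.3902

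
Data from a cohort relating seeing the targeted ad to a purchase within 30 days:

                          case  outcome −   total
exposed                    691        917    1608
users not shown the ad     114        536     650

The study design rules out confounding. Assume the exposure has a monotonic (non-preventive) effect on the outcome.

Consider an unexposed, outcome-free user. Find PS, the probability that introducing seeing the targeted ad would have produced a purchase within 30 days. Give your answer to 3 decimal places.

p₁ = P(outcome | exposed) = 691/1608 = 0.42973
p₀ = P(outcome | unexposed) = 114/650 = 0.17538
Under exogeneity and monotonicity, PS = (p₁ − p₀)/(1 − p₀).
PS = (0.42973 − 0.17538) / 0.82462 ≈ 0.3084

PS ≈ 0.308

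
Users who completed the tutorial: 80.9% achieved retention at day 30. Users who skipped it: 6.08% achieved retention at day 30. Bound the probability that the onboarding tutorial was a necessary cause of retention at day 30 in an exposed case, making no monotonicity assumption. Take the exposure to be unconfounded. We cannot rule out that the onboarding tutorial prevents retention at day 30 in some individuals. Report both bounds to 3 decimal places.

p₁ = 0.809, p₀ = 0.0608.
Under exogeneity alone the bounds on PN are max{0,(p₁−p₀)/p₁} ≤ PN ≤ min{1,(1−p₀)/p₁}.
  lower = (p₁ − p₀)/p₁ = 0.7482 / 0.809 ≈ 0.9248
  upper = min{1, (1 − p₀)/p₁} = 0.9392 / 0.809 ≈ 1.1609 → capped at 1

0.925 ≤ PN ≤ 1.000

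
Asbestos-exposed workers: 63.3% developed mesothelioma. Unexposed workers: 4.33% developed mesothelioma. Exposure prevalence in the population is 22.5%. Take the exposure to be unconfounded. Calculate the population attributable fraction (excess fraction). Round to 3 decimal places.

p₁ = 0.633, p₀ = 0.0433.
Overall risk P(Y=1) = π·p₁ + (1−π)·p₀ = 0.225×0.633 + 0.775×0.0433 = 0.17598.
Under exogeneity, PAF = [P(Y=1) − p₀] / P(Y=1).
PAF = (0.17598 − 0.0433) / 0.17598 ≈ 0.7540

PAF ≈ 0.754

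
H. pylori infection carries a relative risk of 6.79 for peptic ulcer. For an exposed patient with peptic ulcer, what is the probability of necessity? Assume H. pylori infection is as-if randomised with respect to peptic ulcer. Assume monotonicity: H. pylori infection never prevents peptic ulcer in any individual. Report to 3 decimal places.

Under exogeneity and monotonicity, PN = (RR − 1) / RR = 1 − 1/RR.
PN = (6.79 − 1) / 6.79 = 5.79 / 6.79 ≈ 0.8527

PN ≈ 0.853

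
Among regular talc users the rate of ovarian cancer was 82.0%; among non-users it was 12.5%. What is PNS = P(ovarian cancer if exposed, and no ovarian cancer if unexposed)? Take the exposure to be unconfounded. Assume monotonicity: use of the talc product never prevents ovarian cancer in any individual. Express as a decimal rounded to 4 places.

p₁ = 0.82, p₀ = 0.125.
Under exogeneity and monotonicity, PNS = p₁ − p₀.
PNS = 0.82 − 0.125 = 0.695

PNS ≈ 0.6950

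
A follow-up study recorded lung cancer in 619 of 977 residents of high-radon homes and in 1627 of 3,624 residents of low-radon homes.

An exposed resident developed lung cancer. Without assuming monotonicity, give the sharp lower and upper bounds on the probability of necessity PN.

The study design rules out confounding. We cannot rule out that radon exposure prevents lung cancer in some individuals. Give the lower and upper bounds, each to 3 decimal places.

0.291 ≤ PN ≤ 0.870

p₁ = P(outcome | exposed) = 619/977 = 0.63357
p₀ = P(outcome | unexposed) = 1627/3624 = 0.44895
Under exogeneity alone the bounds on PN are max{0,(p₁−p₀)/p₁} ≤ PN ≤ min{1,(1−p₀)/p₁}.
  lower = (p₁ − p₀)/p₁ = 0.18462 / 0.63357 ≈ 0.2914
  upper = min{1, (1 − p₀)/p₁} = 0.55105 / 0.63357 ≈ 0.8697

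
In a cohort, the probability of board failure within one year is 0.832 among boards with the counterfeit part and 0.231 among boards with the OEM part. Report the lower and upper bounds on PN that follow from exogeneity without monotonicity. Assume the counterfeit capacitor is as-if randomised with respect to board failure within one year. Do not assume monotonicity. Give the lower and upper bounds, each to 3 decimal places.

Let p₁ = 0.832, p₀ = 0.231.
Under exogeneity alone the bounds on PN are max{0,(p₁−p₀)/p₁} ≤ PN ≤ min{1,(1−p₀)/p₁}.
  lower = (p₁ − p₀)/p₁ = 0.601 / 0.832 ≈ 0.7224
  upper = min{1, (1 − p₀)/p₁} = 0.769 / 0.832 ≈ 0.9243

0.722 ≤ PN ≤ 0.924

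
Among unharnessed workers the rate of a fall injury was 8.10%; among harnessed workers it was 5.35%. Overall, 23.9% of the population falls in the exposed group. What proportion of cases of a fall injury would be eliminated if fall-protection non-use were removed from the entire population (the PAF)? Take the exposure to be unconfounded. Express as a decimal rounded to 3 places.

p₁ = 0.081, p₀ = 0.0535.
Overall risk P(Y=1) = π·p₁ + (1−π)·p₀ = 0.239×0.081 + 0.761×0.0535 = 0.060073.
Under exogeneity, PAF = [P(Y=1) − p₀] / P(Y=1).
PAF = (0.060073 − 0.0535) / 0.060073 ≈ 0.1094

PAF ≈ 0.109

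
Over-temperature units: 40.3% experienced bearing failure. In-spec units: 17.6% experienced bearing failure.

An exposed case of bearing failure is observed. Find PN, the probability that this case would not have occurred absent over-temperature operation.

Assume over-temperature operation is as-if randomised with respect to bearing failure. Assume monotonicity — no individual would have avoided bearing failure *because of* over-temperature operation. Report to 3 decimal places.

PN ≈ 0.563

p₁ = 0.403, p₀ = 0.176.
Under exogeneity and monotonicity, PN = (p₁ − p₀) / p₁.
PN = (0.403 − 0.176) / 0.403 = 0.227 / 0.403 ≈ 0.5633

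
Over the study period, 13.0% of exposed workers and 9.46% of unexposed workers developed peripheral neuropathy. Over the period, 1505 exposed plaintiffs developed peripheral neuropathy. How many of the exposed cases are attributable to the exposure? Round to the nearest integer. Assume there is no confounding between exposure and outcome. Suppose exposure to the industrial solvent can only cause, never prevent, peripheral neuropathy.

p₁ = 0.13, p₀ = 0.0946.
PN = (p₁ − p₀)/p₁ = (0.13 − 0.0946) / 0.13 ≈ 0.27231.
Attributable cases ≈ PN × (exposed cases) = 0.27231 × 1505 ≈ 409.82.

about 410 cases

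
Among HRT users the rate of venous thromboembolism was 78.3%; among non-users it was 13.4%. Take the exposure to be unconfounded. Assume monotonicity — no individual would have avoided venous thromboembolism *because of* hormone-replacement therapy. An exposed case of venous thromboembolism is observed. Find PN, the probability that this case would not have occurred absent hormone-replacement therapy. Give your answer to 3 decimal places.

p₁ = 0.783, p₀ = 0.134.
Under exogeneity and monotonicity, PN = (p₁ − p₀) / p₁.
PN = (0.783 − 0.134) / 0.783 = 0.649 / 0.783 ≈ 0.8289

PN ≈ 0.829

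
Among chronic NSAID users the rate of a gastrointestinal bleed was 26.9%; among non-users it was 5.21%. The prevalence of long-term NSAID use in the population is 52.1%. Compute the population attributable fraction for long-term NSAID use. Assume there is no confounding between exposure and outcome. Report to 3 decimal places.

PAF ≈ 0.684

p₁ = 0.269, p₀ = 0.0521.
Overall risk P(Y=1) = π·p₁ + (1−π)·p₀ = 0.521×0.269 + 0.479×0.0521 = 0.1651.
Under exogeneity, PAF = [P(Y=1) − p₀] / P(Y=1).
PAF = (0.1651 − 0.0521) / 0.1651 ≈ 0.6844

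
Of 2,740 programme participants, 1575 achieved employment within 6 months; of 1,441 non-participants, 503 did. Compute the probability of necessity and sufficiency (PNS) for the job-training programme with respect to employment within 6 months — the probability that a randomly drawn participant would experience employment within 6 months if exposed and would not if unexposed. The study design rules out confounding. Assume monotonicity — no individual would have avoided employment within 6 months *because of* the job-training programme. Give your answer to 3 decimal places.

PNS ≈ 0.226

p₁ = P(outcome | exposed) = 1575/2740 = 0.57482
p₀ = P(outcome | unexposed) = 503/1441 = 0.34906
Under exogeneity and monotonicity, PNS = p₁ − p₀.
PNS = 0.57482 − 0.34906 = 0.22575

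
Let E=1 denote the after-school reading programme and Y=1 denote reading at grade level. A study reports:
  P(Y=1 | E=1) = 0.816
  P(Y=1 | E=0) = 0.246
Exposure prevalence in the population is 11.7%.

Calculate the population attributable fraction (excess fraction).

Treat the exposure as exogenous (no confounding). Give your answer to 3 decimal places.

PAF ≈ 0.213

Let p₁ = 0.816, p₀ = 0.246.
Overall risk P(Y=1) = π·p₁ + (1−π)·p₀ = 0.117×0.816 + 0.883×0.246 = 0.31269.
Under exogeneity, PAF = [P(Y=1) − p₀] / P(Y=1).
PAF = (0.31269 − 0.246) / 0.31269 ≈ 0.2133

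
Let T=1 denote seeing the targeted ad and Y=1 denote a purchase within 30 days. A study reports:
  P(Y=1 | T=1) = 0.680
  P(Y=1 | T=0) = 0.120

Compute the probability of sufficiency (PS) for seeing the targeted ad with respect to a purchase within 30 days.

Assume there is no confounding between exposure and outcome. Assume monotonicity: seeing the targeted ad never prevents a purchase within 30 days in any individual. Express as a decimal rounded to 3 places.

PS ≈ 0.636

Let p₁ = 0.68, p₀ = 0.12.
Under exogeneity and monotonicity, PS = (p₁ − p₀) / (1 − p₀).
PS = (0.68 − 0.12) / (1 − 0.12) = 0.56 / 0.88 ≈ 0.6364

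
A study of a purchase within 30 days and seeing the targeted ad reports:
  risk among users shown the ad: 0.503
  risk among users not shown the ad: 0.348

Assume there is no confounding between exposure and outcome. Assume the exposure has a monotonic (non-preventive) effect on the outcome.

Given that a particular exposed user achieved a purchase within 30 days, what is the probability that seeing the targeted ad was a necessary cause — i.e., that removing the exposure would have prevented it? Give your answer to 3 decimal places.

Let p₁ = 0.503, p₀ = 0.348.
Under exogeneity and monotonicity, PN = (p₁ − p₀) / p₁.
PN = (0.503 − 0.348) / 0.503 = 0.155 / 0.503 ≈ 0.3082

PN ≈ 0.308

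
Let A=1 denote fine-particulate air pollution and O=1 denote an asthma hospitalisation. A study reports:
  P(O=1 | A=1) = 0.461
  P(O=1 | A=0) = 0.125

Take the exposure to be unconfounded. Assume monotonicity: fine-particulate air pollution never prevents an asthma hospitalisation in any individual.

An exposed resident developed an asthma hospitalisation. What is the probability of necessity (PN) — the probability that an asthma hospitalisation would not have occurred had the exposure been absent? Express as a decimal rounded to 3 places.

PN ≈ 0.729

Let p₁ = 0.461, p₀ = 0.125.
Under exogeneity and monotonicity, PN = (p₁ − p₀) / p₁.
PN = (0.461 − 0.125) / 0.461 = 0.336 / 0.461 ≈ 0.7289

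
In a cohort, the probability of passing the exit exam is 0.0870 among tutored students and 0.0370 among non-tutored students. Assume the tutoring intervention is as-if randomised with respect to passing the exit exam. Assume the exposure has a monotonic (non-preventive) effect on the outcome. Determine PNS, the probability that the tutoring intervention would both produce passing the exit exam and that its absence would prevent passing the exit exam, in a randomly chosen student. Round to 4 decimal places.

Let p₁ = 0.087, p₀ = 0.037.
Under exogeneity and monotonicity, PNS = p₁ − p₀.
PNS = 0.087 − 0.037 = 0.05

PNS ≈ 0.0500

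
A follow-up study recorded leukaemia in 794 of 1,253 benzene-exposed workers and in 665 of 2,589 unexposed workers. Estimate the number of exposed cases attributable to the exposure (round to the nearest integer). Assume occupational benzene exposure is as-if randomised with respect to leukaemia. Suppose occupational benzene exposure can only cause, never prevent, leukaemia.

p₁ = P(outcome | exposed) = 794/1253 = 0.63368
p₀ = P(outcome | unexposed) = 665/2589 = 0.25686
PN = (p₁ − p₀)/p₁ = (0.63368 − 0.25686) / 0.63368 ≈ 0.59466.
Attributable cases ≈ PN × (exposed cases) = 0.59466 × 794 ≈ 472.16.

about 472 cases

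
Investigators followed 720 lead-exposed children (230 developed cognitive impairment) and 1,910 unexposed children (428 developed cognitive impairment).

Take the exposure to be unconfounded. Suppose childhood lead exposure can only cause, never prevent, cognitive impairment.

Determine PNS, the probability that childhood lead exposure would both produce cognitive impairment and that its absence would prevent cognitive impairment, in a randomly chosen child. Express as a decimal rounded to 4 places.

PNS ≈ 0.0954

p₁ = P(outcome | exposed) = 230/720 = 0.31944
p₀ = P(outcome | unexposed) = 428/1910 = 0.22408
Under exogeneity and monotonicity, PNS = p₁ − p₀.
PNS = 0.31944 − 0.22408 = 0.095361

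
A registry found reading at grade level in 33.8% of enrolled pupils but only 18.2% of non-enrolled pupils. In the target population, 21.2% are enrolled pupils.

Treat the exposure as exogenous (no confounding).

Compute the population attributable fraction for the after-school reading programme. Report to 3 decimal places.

p₁ = 0.338, p₀ = 0.182.
Overall risk P(Y=1) = π·p₁ + (1−π)·p₀ = 0.212×0.338 + 0.788×0.182 = 0.21507.
Under exogeneity, PAF = [P(Y=1) − p₀] / P(Y=1).
PAF = (0.21507 − 0.182) / 0.21507 ≈ 0.1538

PAF ≈ 0.154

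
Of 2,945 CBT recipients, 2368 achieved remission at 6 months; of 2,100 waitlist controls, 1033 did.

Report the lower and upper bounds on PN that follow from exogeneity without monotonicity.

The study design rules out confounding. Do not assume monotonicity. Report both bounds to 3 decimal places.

0.388 ≤ PN ≤ 0.632

p₁ = P(outcome | exposed) = 2368/2945 = 0.80407
p₀ = P(outcome | unexposed) = 1033/2100 = 0.4919
Under exogeneity alone the bounds on PN are max{0,(p₁−p₀)/p₁} ≤ PN ≤ min{1,(1−p₀)/p₁}.
  lower = (p₁ − p₀)/p₁ = 0.31217 / 0.80407 ≈ 0.3882
  upper = min{1, (1 − p₀)/p₁} = 0.5081 / 0.80407 ≈ 0.6319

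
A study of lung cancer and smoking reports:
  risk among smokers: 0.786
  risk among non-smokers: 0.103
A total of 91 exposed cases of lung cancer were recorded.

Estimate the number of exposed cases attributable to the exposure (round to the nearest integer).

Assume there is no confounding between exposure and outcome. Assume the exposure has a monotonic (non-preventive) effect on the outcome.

about 79 cases

Let p₁ = 0.786, p₀ = 0.103.
PN = (p₁ − p₀)/p₁ = (0.786 − 0.103) / 0.786 ≈ 0.86896.
Attributable cases ≈ PN × (exposed cases) = 0.86896 × 91 ≈ 79.08.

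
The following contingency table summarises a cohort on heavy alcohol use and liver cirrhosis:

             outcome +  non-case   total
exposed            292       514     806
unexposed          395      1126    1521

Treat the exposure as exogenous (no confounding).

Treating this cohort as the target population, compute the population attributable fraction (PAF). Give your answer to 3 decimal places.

PAF ≈ 0.120

p₁ = P(outcome | exposed) = 292/806 = 0.36228
p₀ = P(outcome | unexposed) = 395/1521 = 0.2597
Exposure prevalence π = 806/2327 = 0.34637; overall risk P(Y=1) = 0.29523.
Under exogeneity, PAF = [P(Y=1) − p₀]/P(Y=1).
PAF = (0.29523 − 0.2597) / 0.29523 ≈ 0.1204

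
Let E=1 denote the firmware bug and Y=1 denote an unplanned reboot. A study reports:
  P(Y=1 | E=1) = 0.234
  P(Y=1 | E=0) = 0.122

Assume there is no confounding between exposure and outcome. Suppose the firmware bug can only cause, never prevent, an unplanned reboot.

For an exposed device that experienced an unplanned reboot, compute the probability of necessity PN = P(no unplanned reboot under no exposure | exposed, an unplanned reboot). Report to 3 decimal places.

PN ≈ 0.479

Let p₁ = 0.234, p₀ = 0.122.
Under exogeneity and monotonicity, PN = (p₁ − p₀) / p₁.
PN = (0.234 − 0.122) / 0.234 = 0.112 / 0.234 ≈ 0.4786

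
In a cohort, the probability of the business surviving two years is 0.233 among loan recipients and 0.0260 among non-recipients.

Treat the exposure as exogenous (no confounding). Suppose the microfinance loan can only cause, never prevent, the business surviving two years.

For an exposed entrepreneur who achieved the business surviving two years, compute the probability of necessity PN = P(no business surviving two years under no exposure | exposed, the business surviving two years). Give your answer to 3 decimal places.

PN ≈ 0.888

Let p₁ = 0.233, p₀ = 0.026.
Under exogeneity and monotonicity, PN = (p₁ − p₀) / p₁.
PN = (0.233 − 0.026) / 0.233 = 0.207 / 0.233 ≈ 0.8884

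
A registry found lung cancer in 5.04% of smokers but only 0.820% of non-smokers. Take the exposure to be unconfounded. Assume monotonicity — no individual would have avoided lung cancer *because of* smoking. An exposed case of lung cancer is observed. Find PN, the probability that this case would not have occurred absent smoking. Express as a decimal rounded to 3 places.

p₁ = 0.0504, p₀ = 0.0082.
Under exogeneity and monotonicity, PN = (p₁ − p₀) / p₁.
PN = (0.0504 − 0.0082) / 0.0504 = 0.0422 / 0.0504 ≈ 0.8373

PN ≈ 0.837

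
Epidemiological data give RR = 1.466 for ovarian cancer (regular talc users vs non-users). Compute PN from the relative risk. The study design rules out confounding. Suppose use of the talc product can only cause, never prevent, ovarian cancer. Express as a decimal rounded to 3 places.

Under exogeneity and monotonicity, PN = (RR − 1) / RR = 1 − 1/RR.
PN = (1.466 − 1) / 1.466 = 0.466 / 1.466 ≈ 0.3179

PN ≈ 0.318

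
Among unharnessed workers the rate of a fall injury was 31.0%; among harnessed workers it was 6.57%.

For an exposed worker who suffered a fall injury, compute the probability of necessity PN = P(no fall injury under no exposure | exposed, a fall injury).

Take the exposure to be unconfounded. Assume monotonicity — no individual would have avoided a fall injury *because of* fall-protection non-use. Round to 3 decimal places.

PN ≈ 0.788

p₁ = 0.31, p₀ = 0.0657.
Under exogeneity and monotonicity, PN = (p₁ − p₀) / p₁.
PN = (0.31 − 0.0657) / 0.31 = 0.2443 / 0.31 ≈ 0.7881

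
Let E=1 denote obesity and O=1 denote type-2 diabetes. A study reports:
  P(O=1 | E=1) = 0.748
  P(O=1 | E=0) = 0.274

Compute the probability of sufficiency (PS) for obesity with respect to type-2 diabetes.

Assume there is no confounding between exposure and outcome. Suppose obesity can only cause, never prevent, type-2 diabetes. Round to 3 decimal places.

PS ≈ 0.653

Let p₁ = 0.748, p₀ = 0.274.
Under exogeneity and monotonicity, PS = (p₁ − p₀) / (1 − p₀).
PS = (0.748 − 0.274) / (1 − 0.274) = 0.474 / 0.726 ≈ 0.6529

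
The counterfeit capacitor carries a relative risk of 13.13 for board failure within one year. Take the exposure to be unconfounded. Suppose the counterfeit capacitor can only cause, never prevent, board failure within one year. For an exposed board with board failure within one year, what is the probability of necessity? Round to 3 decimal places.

PN ≈ 0.924

Under exogeneity and monotonicity, PN = (RR − 1) / RR = 1 − 1/RR.
PN = (13.13 − 1) / 13.13 = 12.13 / 13.13 ≈ 0.9238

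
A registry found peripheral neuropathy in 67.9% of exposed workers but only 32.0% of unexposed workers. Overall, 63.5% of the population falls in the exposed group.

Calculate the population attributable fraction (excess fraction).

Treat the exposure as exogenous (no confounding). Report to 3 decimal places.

p₁ = 0.679, p₀ = 0.32.
Overall risk P(Y=1) = π·p₁ + (1−π)·p₀ = 0.635×0.679 + 0.365×0.32 = 0.54797.
Under exogeneity, PAF = [P(Y=1) − p₀] / P(Y=1).
PAF = (0.54797 − 0.32) / 0.54797 ≈ 0.4160

PAF ≈ 0.416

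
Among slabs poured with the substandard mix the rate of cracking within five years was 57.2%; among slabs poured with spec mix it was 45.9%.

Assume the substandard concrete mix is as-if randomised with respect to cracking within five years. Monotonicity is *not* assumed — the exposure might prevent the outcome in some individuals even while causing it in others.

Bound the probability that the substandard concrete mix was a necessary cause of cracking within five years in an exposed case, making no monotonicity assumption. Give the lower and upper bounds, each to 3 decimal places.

p₁ = 0.572, p₀ = 0.459.
Under exogeneity alone the bounds on PN are max{0,(p₁−p₀)/p₁} ≤ PN ≤ min{1,(1−p₀)/p₁}.
  lower = (p₁ − p₀)/p₁ = 0.113 / 0.572 ≈ 0.1976
  upper = min{1, (1 − p₀)/p₁} = 0.541 / 0.572 ≈ 0.9458

0.198 ≤ PN ≤ 0.946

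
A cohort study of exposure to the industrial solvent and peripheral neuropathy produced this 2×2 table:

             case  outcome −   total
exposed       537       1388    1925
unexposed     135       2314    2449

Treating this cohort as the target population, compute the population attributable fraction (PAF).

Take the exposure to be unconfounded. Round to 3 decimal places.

p₁ = P(outcome | exposed) = 537/1925 = 0.27896
p₀ = P(outcome | unexposed) = 135/2449 = 0.055125
Exposure prevalence π = 1925/4374 = 0.4401; overall risk P(Y=1) = 0.15364.
Under exogeneity, PAF = [P(Y=1) − p₀]/P(Y=1).
PAF = (0.15364 − 0.055125) / 0.15364 ≈ 0.6412

PAF ≈ 0.641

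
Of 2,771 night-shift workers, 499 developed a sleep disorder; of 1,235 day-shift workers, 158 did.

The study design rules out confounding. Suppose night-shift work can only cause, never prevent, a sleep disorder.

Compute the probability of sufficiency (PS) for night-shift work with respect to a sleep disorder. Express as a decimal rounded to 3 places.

p₁ = P(outcome | exposed) = 499/2771 = 0.18008
p₀ = P(outcome | unexposed) = 158/1235 = 0.12794
Under exogeneity and monotonicity, PS = (p₁ − p₀) / (1 − p₀).
PS = (0.18008 − 0.12794) / (1 − 0.12794) = 0.052144 / 0.87206 ≈ 0.0598

PS ≈ 0.060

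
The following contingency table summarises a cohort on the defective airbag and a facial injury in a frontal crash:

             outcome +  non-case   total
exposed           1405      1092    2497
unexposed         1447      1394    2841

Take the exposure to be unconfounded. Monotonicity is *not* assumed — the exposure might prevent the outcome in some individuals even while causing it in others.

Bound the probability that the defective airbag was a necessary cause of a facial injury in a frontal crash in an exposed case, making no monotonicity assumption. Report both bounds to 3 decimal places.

p₁ = P(outcome | exposed) = 1405/2497 = 0.56268
p₀ = P(outcome | unexposed) = 1447/2841 = 0.50933
Under exogeneity alone the bounds on PN are max{0,(p₁−p₀)/p₁} ≤ PN ≤ min{1,(1−p₀)/p₁}.
  lower = (p₁ − p₀)/p₁ = 0.053348 / 0.56268 ≈ 0.0948
  upper = min{1, (1 − p₀)/p₁} = 0.49067 / 0.56268 ≈ 0.8720

0.095 ≤ PN ≤ 0.872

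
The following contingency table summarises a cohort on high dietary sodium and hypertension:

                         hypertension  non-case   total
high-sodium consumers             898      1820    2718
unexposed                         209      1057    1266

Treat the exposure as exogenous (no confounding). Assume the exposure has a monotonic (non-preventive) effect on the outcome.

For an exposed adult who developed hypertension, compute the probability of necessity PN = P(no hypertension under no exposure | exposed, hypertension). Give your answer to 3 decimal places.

PN ≈ 0.500

p₁ = P(outcome | exposed) = 898/2718 = 0.33039
p₀ = P(outcome | unexposed) = 209/1266 = 0.16509
Under exogeneity and monotonicity, PN = (p₁ − p₀)/p₁.
PN = (0.33039 − 0.16509) / 0.33039 ≈ 0.5003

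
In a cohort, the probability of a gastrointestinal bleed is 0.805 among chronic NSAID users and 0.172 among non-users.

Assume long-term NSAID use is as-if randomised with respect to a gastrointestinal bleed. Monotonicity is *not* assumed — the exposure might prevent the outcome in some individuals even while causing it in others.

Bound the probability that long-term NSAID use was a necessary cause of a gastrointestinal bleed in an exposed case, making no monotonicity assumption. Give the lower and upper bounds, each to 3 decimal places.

0.786 ≤ PN ≤ 1.000

Let p₁ = 0.805, p₀ = 0.172.
Under exogeneity alone the bounds on PN are max{0,(p₁−p₀)/p₁} ≤ PN ≤ min{1,(1−p₀)/p₁}.
  lower = (p₁ − p₀)/p₁ = 0.633 / 0.805 ≈ 0.7863
  upper = min{1, (1 − p₀)/p₁} = 0.828 / 0.805 ≈ 1.0286 → capped at 1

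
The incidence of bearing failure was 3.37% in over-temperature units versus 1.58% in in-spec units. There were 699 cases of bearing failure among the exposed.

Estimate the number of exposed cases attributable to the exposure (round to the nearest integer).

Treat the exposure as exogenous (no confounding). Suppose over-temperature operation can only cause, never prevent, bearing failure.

about 371 cases

p₁ = 0.0337, p₀ = 0.0158.
PN = (p₁ − p₀)/p₁ = (0.0337 − 0.0158) / 0.0337 ≈ 0.53116.
Attributable cases ≈ PN × (exposed cases) = 0.53116 × 699 ≈ 371.28.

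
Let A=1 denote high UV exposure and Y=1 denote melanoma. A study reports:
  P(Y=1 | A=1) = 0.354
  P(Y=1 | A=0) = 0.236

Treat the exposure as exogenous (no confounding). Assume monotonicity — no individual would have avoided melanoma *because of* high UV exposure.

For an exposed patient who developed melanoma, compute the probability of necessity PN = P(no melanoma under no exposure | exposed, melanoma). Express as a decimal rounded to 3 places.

Let p₁ = 0.354, p₀ = 0.236.
Under exogeneity and monotonicity, PN = (p₁ − p₀) / p₁.
PN = (0.354 − 0.236) / 0.354 = 0.118 / 0.354 ≈ 0.3333

PN ≈ 0.333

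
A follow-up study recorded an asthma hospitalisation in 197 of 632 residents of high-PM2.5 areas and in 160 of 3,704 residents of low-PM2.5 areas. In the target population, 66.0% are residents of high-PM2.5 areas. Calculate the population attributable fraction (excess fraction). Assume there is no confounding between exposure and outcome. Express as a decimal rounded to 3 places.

PAF ≈ 0.804

p₁ = P(outcome | exposed) = 197/632 = 0.31171
p₀ = P(outcome | unexposed) = 160/3704 = 0.043197
Overall risk P(Y=1) = π·p₁ + (1−π)·p₀ = 0.66×0.31171 + 0.34×0.043197 = 0.22041.
Under exogeneity, PAF = [P(Y=1) − p₀] / P(Y=1).
PAF = (0.22041 − 0.043197) / 0.22041 ≈ 0.8040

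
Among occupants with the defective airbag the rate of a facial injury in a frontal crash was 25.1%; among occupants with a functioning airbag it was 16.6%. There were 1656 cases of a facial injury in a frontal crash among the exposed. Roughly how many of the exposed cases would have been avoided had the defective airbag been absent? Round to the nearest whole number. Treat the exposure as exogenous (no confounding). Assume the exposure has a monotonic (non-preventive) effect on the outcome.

p₁ = 0.251, p₀ = 0.166.
PN = (p₁ − p₀)/p₁ = (0.251 − 0.166) / 0.251 ≈ 0.33865.
Attributable cases ≈ PN × (exposed cases) = 0.33865 × 1656 ≈ 560.80.

about 561 cases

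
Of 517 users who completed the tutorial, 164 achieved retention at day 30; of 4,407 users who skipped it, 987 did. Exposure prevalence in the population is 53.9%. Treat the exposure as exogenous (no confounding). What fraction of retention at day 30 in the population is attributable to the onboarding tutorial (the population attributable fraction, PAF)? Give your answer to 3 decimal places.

p₁ = P(outcome | exposed) = 164/517 = 0.31721
p₀ = P(outcome | unexposed) = 987/4407 = 0.22396
Overall risk P(Y=1) = π·p₁ + (1−π)·p₀ = 0.539×0.31721 + 0.461×0.22396 = 0.27423.
Under exogeneity, PAF = [P(Y=1) − p₀] / P(Y=1).
PAF = (0.27423 − 0.22396) / 0.27423 ≈ 0.1833

PAF ≈ 0.183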